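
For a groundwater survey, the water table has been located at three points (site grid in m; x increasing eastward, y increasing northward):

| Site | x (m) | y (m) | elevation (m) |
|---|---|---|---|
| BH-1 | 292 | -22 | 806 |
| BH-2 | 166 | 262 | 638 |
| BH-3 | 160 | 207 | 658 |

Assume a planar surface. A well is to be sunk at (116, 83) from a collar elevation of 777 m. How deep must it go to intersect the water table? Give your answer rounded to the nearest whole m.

Let the plane be z = a·x + b·y + c.
BH-2−BH-1: −126a + 284b = −168;  BH-3−BH-1: −132a + 229b = −148.
Solving gives a = 0.41232, b = −0.40862.
Then c = 806 − a·292 − b·-22 = 676.61.
At (116, 83): z_contact = 47.8 − 33.9 + 676.61 = 690.5 m.
Depth below ground = 777 − 690.5 = 86 m.

86 m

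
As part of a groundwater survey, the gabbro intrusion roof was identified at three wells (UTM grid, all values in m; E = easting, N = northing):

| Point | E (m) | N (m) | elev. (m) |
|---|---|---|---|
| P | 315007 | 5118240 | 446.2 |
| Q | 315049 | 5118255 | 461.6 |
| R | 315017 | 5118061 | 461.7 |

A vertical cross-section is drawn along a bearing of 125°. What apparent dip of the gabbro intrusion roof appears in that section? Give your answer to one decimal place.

Two edge vectors: P→Q = (42, 15, 15.4), P→R = (10, -179, 15.5).
Normal n = (P→Q) × (P→R) = (2989.1, -497, -7668).
So ∂z/∂E = −n_x/n_z = 0.38981 and ∂z/∂N = −n_y/n_z = −0.06481.
Unit vector along 125° is (sin 125°, cos 125°) = (0.8192, -0.5736).
Slope in that direction = a·(0.8192) + b·(-0.5736) = 0.35649.
Apparent dip = arctan|0.35649| = 19.6° (true dip is 21.6°, so apparent ≤ true as expected).

19.6°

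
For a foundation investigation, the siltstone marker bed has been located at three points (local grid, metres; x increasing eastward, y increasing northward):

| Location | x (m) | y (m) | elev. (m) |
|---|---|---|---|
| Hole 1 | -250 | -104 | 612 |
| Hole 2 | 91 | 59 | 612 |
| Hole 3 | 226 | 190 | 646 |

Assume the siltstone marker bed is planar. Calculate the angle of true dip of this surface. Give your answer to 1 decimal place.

Let the plane be z = a·x + b·y + c.
Hole 2−Hole 1: 341a + 163b = 0;  Hole 3−Hole 1: 476a + 294b = 34.
Solving gives a = −0.24451, b = 0.51152.
Gradient magnitude |∇z| = √(a² + b²) = √(0.05978 + 0.26165) = 0.56695.
True dip = arctan(0.56695) = 29.6°, dipping toward SSE (azimuth ≈ 154°).

29.6°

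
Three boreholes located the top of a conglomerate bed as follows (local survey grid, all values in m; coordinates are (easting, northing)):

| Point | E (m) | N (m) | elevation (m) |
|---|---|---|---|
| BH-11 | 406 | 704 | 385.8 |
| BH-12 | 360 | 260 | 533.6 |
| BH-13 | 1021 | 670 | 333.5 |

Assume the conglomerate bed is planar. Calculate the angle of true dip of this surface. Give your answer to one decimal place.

Two edge vectors: BH-11→BH-12 = (-46, -444, 147.8), BH-11→BH-13 = (615, -34, -52.3).
Normal n = (BH-11→BH-12) × (BH-11→BH-13) = (28246.4, 88491.2, 274624).
So ∂z/∂E = −n_x/n_z = −0.10285 and ∂z/∂N = −n_y/n_z = −0.32223.
Gradient magnitude |∇z| = √(a² + b²) = √(0.01058 + 0.10383) = 0.33824.
True dip = arctan(0.33824) = 18.7°, dipping toward NNE (azimuth ≈ 018°).

18.7°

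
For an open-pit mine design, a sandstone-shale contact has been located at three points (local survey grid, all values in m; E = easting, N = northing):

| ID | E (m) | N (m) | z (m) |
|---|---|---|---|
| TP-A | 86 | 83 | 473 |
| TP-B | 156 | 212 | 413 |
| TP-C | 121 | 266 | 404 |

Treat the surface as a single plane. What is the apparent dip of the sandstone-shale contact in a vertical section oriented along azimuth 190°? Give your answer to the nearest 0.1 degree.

Let the plane be z = a·E + b·N + c.
TP-B−TP-A: 70a + 129b = −60;  TP-C−TP-A: 35a + 183b = −69.
Solving gives a = −0.25063, b = −0.32911.
Unit vector along 190° is (sin 190°, cos 190°) = (-0.1736, -0.9848).
Slope in that direction = a·(-0.1736) + b·(-0.9848) = 0.36764.
Apparent dip = arctan|0.36764| = 20.2° (true dip is 22.5°, so apparent ≤ true as expected).

20.2°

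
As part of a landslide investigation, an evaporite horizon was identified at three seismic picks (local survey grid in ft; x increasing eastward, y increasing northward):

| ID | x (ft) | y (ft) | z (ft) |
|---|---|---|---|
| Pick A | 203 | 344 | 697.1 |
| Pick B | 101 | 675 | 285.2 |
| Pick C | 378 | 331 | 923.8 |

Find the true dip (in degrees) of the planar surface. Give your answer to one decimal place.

56.4°

Two edge vectors: Pick A→Pick B = (-102, 331, -411.9), Pick A→Pick C = (175, -13, 226.7).
Normal n = (Pick A→Pick B) × (Pick A→Pick C) = (69683, -48959.1, -56599).
So ∂z/∂x = −n_x/n_z = 1.23117 and ∂z/∂y = −n_y/n_z = −0.86502.
Gradient magnitude |∇z| = √(a² + b²) = √(1.51578 + 0.74825) = 1.50467.
True dip = arctan(1.50467) = 56.4°, dipping toward NW (azimuth ≈ 305°).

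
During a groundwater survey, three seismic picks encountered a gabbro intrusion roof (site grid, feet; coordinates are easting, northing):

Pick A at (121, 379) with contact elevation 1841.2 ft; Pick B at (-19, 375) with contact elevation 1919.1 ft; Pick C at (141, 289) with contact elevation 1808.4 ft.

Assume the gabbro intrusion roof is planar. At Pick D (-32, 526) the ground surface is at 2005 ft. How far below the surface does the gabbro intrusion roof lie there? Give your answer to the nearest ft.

42 ft

Two edge vectors: Pick A→Pick B = (-140, -4, 77.9), Pick A→Pick C = (20, -90, -32.8).
Normal n = (Pick A→Pick B) × (Pick A→Pick C) = (7142.2, -3034, 12680).
So ∂z/∂easting = −n_x/n_z = −0.56326 and ∂z/∂northing = −n_y/n_z = 0.23927.
Intercept c from Pick A: 1841.2 + 68.16 − 90.69 = 1818.67.
At (-32, 526): z_contact = 18.0 + 125.9 + 1818.67 = 1962.6 ft.
Depth below ground = 2005 − 1962.6 = 42 ft.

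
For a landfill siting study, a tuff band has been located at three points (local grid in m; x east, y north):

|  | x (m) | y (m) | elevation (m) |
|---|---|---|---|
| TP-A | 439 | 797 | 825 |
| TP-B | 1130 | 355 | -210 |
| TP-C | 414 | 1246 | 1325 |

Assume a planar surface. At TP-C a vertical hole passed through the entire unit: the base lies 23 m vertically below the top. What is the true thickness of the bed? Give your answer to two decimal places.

Two edge vectors: TP-A→TP-B = (691, -442, -1035), TP-A→TP-C = (-25, 449, 500).
Normal n = (TP-A→TP-B) × (TP-A→TP-C) = (243715, -319625, 299209).
So ∂z/∂x = −n_x/n_z = −0.81453 and ∂z/∂y = −n_y/n_z = 1.06823.
|∇z| = √(a²+b²) = 1.34335, so dip δ = arctan(1.34335) = 53.34°.
True thickness = vertical thickness × cos δ = 23 × cos 53.34° = 13.73 m.

13.73 m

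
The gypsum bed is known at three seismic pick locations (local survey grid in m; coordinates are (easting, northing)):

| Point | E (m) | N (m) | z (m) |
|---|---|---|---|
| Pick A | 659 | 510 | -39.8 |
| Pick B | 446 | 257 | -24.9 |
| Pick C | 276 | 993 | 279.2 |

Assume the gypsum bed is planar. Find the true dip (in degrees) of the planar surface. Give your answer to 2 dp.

Two edge vectors: Pick A→Pick B = (-213, -253, 14.9), Pick A→Pick C = (-383, 483, 319).
Normal n = (Pick A→Pick B) × (Pick A→Pick C) = (-87903.7, 62240.3, -199778).
So ∂z/∂E = −n_x/n_z = −0.44001 and ∂z/∂N = −n_y/n_z = 0.31155.
Gradient magnitude |∇z| = √(a² + b²) = √(0.19361 + 0.09706) = 0.53914.
True dip = arctan(0.53914) = 28.33°, dipping toward SE (azimuth ≈ 125°).

28.33°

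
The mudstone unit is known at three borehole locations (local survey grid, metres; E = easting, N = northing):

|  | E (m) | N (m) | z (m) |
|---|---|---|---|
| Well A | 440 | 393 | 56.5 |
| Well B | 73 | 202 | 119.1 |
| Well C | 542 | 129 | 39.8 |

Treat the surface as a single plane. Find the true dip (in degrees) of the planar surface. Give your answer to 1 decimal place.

9.6°

Two edge vectors: Well A→Well B = (-367, -191, 62.6), Well A→Well C = (102, -264, -16.7).
Normal n = (Well A→Well B) × (Well A→Well C) = (19716.1, 256.3, 116370).
So ∂z/∂E = −n_x/n_z = −0.16943 and ∂z/∂N = −n_y/n_z = −0.00220.
Gradient magnitude |∇z| = √(a² + b²) = √(0.02871 + 0.00000) = 0.16944.
True dip = arctan(0.16944) = 9.6°, dipping toward E (azimuth ≈ 089°).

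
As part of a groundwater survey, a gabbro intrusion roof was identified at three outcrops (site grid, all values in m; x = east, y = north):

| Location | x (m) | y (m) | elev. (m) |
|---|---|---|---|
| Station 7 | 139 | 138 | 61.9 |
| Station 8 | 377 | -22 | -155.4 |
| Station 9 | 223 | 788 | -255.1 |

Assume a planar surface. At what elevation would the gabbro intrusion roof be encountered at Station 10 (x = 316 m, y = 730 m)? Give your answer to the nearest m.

-342 m

Let the plane be z = a·x + b·y + c.
Station 8−Station 7: 238a − 160b = −217.3;  Station 9−Station 7: 84a + 650b = −317.
Solving gives a = −1.14170, b = −0.34015.
Then c = 61.9 − a·139 − b·138 = 267.54.
At (316, 730): z = −360.8 − 248.3 + 267.54 = -341.5 m.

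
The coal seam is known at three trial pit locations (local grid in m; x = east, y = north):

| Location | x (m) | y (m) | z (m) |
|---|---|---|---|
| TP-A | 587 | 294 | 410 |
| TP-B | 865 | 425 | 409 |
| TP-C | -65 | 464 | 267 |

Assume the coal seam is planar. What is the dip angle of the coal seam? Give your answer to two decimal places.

18.53°

Let the plane be z = a·x + b·y + c.
TP-B−TP-A: 278a + 131b = −1;  TP-C−TP-A: −652a + 170b = −143.
Solving gives a = 0.13992, b = −0.30456.
Gradient magnitude |∇z| = √(a² + b²) = √(0.01958 + 0.09275) = 0.33516.
True dip = arctan(0.33516) = 18.53°, dipping toward NNW (azimuth ≈ 335°).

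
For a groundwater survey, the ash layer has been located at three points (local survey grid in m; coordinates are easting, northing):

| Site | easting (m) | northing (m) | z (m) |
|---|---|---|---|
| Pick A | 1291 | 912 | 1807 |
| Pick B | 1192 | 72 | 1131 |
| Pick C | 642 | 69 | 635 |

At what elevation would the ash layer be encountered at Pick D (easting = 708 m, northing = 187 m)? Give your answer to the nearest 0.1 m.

776.7 m

Let the plane be z = a·easting + b·northing + c.
Pick B−Pick A: −99a − 840b = −676;  Pick C−Pick A: −649a − 843b = −1172.
Solving gives a = 0.898006, b = 0.698925.
Then c = 1807 − a·1291 − b·912 = 10.25.
At (708, 187): z = 635.8 + 130.7 + 10.25 = 776.7 m.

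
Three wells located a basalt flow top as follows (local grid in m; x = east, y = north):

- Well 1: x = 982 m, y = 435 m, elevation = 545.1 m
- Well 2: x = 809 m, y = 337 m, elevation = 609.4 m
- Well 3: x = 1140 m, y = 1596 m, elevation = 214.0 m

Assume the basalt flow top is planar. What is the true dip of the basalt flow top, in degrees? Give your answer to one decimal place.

18.8°

Let the plane be z = a·x + b·y + c.
Well 2−Well 1: −173a − 98b = 64.3;  Well 3−Well 1: 158a + 1161b = −331.1.
Solving gives a = −0.22768, b = −0.25420.
Gradient magnitude |∇z| = √(a² + b²) = √(0.05184 + 0.06462) = 0.34126.
True dip = arctan(0.34126) = 18.8°, dipping toward NE (azimuth ≈ 042°).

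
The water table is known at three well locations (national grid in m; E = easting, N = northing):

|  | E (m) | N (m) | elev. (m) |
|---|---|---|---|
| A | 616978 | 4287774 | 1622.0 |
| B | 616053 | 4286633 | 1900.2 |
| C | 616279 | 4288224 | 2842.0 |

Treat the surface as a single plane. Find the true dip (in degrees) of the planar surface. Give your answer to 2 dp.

Let the plane be z = a·E + b·N + c.
B−A: −925a − 1141b = 278.2;  C−A: −699a + 450b = 1220.
Solving gives a = −1.24996, b = 0.76951.
Gradient magnitude |∇z| = √(a² + b²) = √(1.56239 + 0.59215) = 1.46784.
True dip = arctan(1.46784) = 55.73°, dipping toward ESE (azimuth ≈ 122°).

55.73°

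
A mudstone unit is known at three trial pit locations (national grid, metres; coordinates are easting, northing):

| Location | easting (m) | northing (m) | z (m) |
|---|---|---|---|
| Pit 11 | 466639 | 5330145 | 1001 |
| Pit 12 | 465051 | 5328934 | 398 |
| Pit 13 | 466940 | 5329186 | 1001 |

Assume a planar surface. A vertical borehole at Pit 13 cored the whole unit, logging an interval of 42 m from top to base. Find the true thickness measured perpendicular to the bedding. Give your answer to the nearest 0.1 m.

40.0 m

Two edge vectors: Pit 11→Pit 12 = (-1588, -1211, -603), Pit 11→Pit 13 = (301, -959, 0).
Normal n = (Pit 11→Pit 12) × (Pit 11→Pit 13) = (-578277, -181503, 1887403).
So ∂z/∂easting = −n_x/n_z = 0.30639 and ∂z/∂northing = −n_y/n_z = 0.09617.
|∇z| = √(a²+b²) = 0.32112, so dip δ = arctan(0.32112) = 17.80°.
True thickness = vertical thickness × cos δ = 42 × cos 17.80° = 40.0 m.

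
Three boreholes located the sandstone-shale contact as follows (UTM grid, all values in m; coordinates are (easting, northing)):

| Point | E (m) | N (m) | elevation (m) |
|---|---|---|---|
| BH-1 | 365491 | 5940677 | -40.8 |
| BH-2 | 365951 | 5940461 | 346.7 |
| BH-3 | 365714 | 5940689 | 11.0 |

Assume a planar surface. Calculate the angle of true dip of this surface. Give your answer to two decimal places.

Let the plane be z = a·E + b·N + c.
BH-2−BH-1: 460a − 216b = 387.5;  BH-3−BH-1: 223a + 12b = 51.8.
Solving gives a = 0.29502, b = −1.16571.
Gradient magnitude |∇z| = √(a² + b²) = √(0.08703 + 1.35887) = 1.20246.
True dip = arctan(1.20246) = 50.25°, dipping toward NNW (azimuth ≈ 346°).

50.25°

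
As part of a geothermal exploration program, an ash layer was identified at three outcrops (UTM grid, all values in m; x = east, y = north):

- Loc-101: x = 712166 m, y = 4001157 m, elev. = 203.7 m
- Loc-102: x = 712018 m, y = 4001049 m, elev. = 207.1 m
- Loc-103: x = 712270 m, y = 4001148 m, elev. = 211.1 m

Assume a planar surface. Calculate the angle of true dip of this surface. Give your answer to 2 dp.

Let the plane be z = a·x + b·y + c.
Loc-102−Loc-101: −148a − 108b = 3.4;  Loc-103−Loc-101: 104a − 9b = 7.4.
Solving gives a = 0.06117, b = −0.11531.
Gradient magnitude |∇z| = √(a² + b²) = √(0.00374 + 0.01330) = 0.13054.
True dip = arctan(0.13054) = 7.44°, dipping toward NNW (azimuth ≈ 332°).

7.44°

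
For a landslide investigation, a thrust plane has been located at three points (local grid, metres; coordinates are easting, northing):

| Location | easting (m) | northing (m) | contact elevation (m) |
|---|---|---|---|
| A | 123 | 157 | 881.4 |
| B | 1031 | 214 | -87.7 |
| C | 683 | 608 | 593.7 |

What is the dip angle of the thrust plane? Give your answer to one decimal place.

Two edge vectors: A→B = (908, 57, -969.1), A→C = (560, 451, -287.7).
Normal n = (A→B) × (A→C) = (420665.2, -281464.4, 377588).
So ∂z/∂easting = −n_x/n_z = −1.11409 and ∂z/∂northing = −n_y/n_z = 0.74543.
Gradient magnitude |∇z| = √(a² + b²) = √(1.24119 + 0.55566) = 1.34047.
True dip = arctan(1.34047) = 53.3°, dipping toward SE (azimuth ≈ 124°).

53.3°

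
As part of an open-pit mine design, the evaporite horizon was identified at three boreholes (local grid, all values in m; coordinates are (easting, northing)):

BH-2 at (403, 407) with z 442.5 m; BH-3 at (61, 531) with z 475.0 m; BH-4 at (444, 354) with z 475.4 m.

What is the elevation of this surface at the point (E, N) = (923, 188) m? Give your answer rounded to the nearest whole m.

422 m

Let the plane be z = a·E + b·N + c.
BH-3−BH-2: −342a + 124b = 32.5;  BH-4−BH-2: 41a − 53b = 32.9.
Solving gives a = −0.44488, b = −0.96491.
Then c = 442.5 − a·403 − b·407 = 1014.50.
At (923, 188): z = −410.6 − 181.4 + 1014.50 = 422.5 m.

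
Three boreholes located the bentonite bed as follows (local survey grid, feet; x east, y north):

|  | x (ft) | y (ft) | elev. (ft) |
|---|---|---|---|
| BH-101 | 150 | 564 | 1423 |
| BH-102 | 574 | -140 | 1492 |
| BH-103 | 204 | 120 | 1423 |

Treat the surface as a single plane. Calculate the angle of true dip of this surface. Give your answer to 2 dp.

Let the plane be z = a·x + b·y + c.
BH-102−BH-101: 424a − 704b = 69;  BH-103−BH-101: 54a − 444b = 0.
Solving gives a = 0.20391, b = 0.02480.
Gradient magnitude |∇z| = √(a² + b²) = √(0.04158 + 0.00062) = 0.20542.
True dip = arctan(0.20542) = 11.61°, dipping toward W (azimuth ≈ 263°).

11.61°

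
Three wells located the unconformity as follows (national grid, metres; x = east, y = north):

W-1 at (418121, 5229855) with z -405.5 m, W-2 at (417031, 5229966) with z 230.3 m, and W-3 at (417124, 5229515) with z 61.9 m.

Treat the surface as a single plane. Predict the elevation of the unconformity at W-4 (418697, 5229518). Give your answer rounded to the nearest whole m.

-813 m

Let the plane be z = a·x + b·y + c.
W-2−W-1: −1090a + 111b = 635.8;  W-3−W-1: −997a − 340b = 467.4.
Solving gives a = −0.55697440, b = 0.25853965.
Then c = -405.5 − a·418121 − b·5229855 = −1119647.67.
At (418697, 5229518): z = −233203.5 + 1352037.7 − 1119647.67 = -813.4 m.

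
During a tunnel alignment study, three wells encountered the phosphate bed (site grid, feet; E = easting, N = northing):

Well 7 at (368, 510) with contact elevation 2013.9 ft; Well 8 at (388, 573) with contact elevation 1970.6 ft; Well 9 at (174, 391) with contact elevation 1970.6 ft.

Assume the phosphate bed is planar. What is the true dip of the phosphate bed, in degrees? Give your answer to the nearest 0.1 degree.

51.0°

Let the plane be z = a·E + b·N + c.
Well 8−Well 7: 20a + 63b = −43.3;  Well 9−Well 7: −194a − 119b = −43.3.
Solving gives a = 0.80071, b = −0.94150.
Gradient magnitude |∇z| = √(a² + b²) = √(0.64114 + 0.88641) = 1.23594.
True dip = arctan(1.23594) = 51.0°, dipping toward NW (azimuth ≈ 320°).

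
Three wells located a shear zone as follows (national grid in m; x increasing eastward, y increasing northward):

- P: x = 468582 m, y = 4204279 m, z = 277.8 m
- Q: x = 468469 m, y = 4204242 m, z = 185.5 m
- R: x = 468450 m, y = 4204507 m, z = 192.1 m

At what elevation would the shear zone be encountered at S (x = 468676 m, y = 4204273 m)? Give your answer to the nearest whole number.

352 m

Let the plane be z = a·x + b·y + c.
Q−P: −113a − 37b = −92.3;  R−P: −132a + 228b = −85.7.
Solving gives a = 0.79011028, b = 0.08155508.
Then c = 277.8 − a·468582 − b·4204279 = −712833.95.
At (468676, 4204273): z = 370305.7 + 342879.8 − 712833.95 = 351.6 m.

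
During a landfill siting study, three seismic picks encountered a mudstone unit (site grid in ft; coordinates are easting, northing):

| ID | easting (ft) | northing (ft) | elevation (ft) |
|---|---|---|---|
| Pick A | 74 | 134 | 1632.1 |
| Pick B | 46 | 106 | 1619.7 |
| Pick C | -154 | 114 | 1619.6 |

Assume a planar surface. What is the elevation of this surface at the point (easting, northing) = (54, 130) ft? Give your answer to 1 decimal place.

Let the plane be z = a·easting + b·northing + c.
Pick B−Pick A: −28a − 28b = −12.4;  Pick C−Pick A: −228a − 20b = −12.5.
Solving gives a = 0.01751, b = 0.42534.
Then c = 1632.1 − a·74 − b·134 = 1573.81.
At (54, 130): z = 0.9 + 55.3 + 1573.81 = 1630.0 ft.

1630.0 ft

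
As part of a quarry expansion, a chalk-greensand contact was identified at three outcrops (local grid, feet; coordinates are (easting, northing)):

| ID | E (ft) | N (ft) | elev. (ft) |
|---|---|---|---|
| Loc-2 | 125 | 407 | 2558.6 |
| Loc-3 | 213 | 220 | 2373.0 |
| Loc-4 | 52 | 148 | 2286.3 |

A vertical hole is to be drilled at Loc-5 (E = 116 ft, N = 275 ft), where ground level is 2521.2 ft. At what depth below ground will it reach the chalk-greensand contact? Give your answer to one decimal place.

99.2 ft

Let the plane be z = a·E + b·N + c.
Loc-3−Loc-2: 88a − 187b = −185.6;  Loc-4−Loc-2: −73a − 259b = −272.3.
Solving gives a = 0.07820, b = 1.02931.
Then c = 2558.6 − a·125 − b·407 = 2129.90.
At (116, 275): z_contact = 9.07 + 283.06 + 2129.90 = 2422.03 ft.
Depth below ground = 2521.2 − 2422.03 = 99.2 ft.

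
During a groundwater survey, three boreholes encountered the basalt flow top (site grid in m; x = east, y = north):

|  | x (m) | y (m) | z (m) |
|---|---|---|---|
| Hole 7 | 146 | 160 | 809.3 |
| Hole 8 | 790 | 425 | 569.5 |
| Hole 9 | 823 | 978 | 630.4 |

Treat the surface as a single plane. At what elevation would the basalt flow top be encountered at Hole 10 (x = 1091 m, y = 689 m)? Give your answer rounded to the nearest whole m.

Two edge vectors: Hole 7→Hole 8 = (644, 265, -239.8), Hole 7→Hole 9 = (677, 818, -178.9).
Normal n = (Hole 7→Hole 8) × (Hole 7→Hole 9) = (148747.9, -47133, 347387).
So ∂z/∂x = −n_x/n_z = −0.42819 and ∂z/∂y = −n_y/n_z = 0.13568.
Intercept c from Hole 7: 809.3 + 62.52 − 21.71 = 850.11.
At (1091, 689): z = −467.2 + 93.5 + 850.11 = 476.4 m.

476 m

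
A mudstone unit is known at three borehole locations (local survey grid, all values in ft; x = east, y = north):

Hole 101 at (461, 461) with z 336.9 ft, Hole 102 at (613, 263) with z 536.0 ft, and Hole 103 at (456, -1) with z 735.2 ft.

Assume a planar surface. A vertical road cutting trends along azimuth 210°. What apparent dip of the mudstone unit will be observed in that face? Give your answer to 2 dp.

Two edge vectors: Hole 101→Hole 102 = (152, -198, 199.1), Hole 101→Hole 103 = (-5, -462, 398.3).
Normal n = (Hole 101→Hole 102) × (Hole 101→Hole 103) = (13120.8, -61537.1, -71214).
So ∂z/∂x = −n_x/n_z = 0.18424 and ∂z/∂y = −n_y/n_z = −0.86412.
Unit vector along 210° is (sin 210°, cos 210°) = (-0.5000, -0.8660).
Slope in that direction = a·(-0.5000) + b·(-0.8660) = 0.65622.
Apparent dip = arctan|0.65622| = 33.27° (true dip is 41.5°, so apparent ≤ true as expected).

33.27°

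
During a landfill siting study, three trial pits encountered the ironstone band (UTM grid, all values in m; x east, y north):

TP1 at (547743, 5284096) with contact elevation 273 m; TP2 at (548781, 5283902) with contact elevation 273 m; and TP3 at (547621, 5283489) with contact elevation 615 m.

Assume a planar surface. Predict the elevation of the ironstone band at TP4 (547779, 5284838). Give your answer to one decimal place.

Two edge vectors: TP1→TP2 = (1038, -194, 0), TP1→TP3 = (-122, -607, 342).
Normal n = (TP1→TP2) × (TP1→TP3) = (-66348, -354996, -653734).
So ∂z/∂x = −n_x/n_z = −0.101490820 and ∂z/∂y = −n_y/n_z = −0.543028204.
Intercept c from TP1: 273 + 55590.89 + 2869413.16 = 2925277.05.
At (547779, 5284838): z = −55594.5 − 2869816.1 + 2925277.05 = -133.6 m.

-133.6 m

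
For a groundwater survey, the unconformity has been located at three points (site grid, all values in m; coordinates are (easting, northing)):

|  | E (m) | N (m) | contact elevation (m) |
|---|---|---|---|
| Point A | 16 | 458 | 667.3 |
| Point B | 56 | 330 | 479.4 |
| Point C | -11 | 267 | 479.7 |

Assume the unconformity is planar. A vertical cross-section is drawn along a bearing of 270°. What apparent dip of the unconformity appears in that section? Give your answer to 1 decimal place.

46.9°

Two edge vectors: Point A→Point B = (40, -128, -187.9), Point A→Point C = (-27, -191, -187.6).
Normal n = (Point A→Point B) × (Point A→Point C) = (-11876.1, 12577.3, -11096).
So ∂z/∂E = −n_x/n_z = −1.07030 and ∂z/∂N = −n_y/n_z = 1.13350.
Unit vector along 270° is (sin 270°, cos 270°) = (-1.0000, -0.0000).
Slope in that direction = a·(-1.0000) + b·(-0.0000) = 1.07030.
Apparent dip = arctan|1.07030| = 46.9° (true dip is 57.3°, so apparent ≤ true as expected).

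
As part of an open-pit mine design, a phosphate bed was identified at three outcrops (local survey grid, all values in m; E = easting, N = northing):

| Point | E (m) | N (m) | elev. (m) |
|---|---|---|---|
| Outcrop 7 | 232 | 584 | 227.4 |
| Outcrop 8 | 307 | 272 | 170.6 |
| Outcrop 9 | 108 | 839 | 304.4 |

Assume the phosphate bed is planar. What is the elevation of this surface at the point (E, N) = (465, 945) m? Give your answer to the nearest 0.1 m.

Two edge vectors: Outcrop 7→Outcrop 8 = (75, -312, -56.8), Outcrop 7→Outcrop 9 = (-124, 255, 77).
Normal n = (Outcrop 7→Outcrop 8) × (Outcrop 7→Outcrop 9) = (-9540, 1268.2, -19563).
So ∂z/∂E = −n_x/n_z = −0.48766 and ∂z/∂N = −n_y/n_z = 0.06483.
Intercept c from Outcrop 7: 227.4 + 113.14 − 37.86 = 302.68.
At (465, 945): z = −226.8 + 61.3 + 302.68 = 137.2 m.

137.2 m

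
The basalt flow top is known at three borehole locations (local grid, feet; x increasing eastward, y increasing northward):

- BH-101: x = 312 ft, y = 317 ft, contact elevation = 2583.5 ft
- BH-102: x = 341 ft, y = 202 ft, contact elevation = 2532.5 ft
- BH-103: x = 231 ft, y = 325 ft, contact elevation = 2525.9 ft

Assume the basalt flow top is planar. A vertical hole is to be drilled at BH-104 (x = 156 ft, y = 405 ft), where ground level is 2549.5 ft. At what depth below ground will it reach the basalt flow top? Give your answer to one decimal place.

30.6 ft

Two edge vectors: BH-101→BH-102 = (29, -115, -51), BH-101→BH-103 = (-81, 8, -57.6).
Normal n = (BH-101→BH-102) × (BH-101→BH-103) = (7032, 5801.4, -9083).
So ∂z/∂x = −n_x/n_z = 0.77419 and ∂z/∂y = −n_y/n_z = 0.63871.
Intercept c from BH-101: 2583.5 − 241.55 − 202.47 = 2139.48.
At (156, 405): z_contact = 120.77 + 258.68 + 2139.48 = 2518.93 ft.
Depth below ground = 2549.5 − 2518.93 = 30.6 ft.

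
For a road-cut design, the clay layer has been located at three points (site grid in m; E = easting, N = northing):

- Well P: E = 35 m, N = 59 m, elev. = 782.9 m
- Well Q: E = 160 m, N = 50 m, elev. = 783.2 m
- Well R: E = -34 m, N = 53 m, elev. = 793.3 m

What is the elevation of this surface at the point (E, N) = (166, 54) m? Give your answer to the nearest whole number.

779 m

Let the plane be z = a·E + b·N + c.
Well Q−Well P: 125a − 9b = 0.3;  Well R−Well P: −69a − 6b = 10.4.
Solving gives a = −0.06696, b = −0.96331.
Then c = 782.9 − a·35 − b·59 = 842.08.
At (166, 54): z = −11.1 − 52.0 + 842.08 = 778.9 m.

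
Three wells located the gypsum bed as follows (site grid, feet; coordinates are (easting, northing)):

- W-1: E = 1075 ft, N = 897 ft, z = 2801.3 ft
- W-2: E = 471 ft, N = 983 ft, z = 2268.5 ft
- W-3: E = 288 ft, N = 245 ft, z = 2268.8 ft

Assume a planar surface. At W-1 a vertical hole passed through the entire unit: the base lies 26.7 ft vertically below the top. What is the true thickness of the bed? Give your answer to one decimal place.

Two edge vectors: W-1→W-2 = (-604, 86, -532.8), W-1→W-3 = (-787, -652, -532.5).
Normal n = (W-1→W-2) × (W-1→W-3) = (-393180.6, 97683.6, 461490).
So ∂z/∂E = −n_x/n_z = 0.85198 and ∂z/∂N = −n_y/n_z = −0.21167.
|∇z| = √(a²+b²) = 0.87788, so dip δ = arctan(0.87788) = 41.28°.
True thickness = vertical thickness × cos δ = 26.7 × cos 41.28° = 20.1 ft.

20.1 ft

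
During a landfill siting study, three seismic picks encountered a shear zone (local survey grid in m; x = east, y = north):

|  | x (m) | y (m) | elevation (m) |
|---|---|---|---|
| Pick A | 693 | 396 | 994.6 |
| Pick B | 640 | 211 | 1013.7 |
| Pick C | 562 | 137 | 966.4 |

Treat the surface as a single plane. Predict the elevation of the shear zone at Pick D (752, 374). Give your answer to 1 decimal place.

1060.0 m

Two edge vectors: Pick A→Pick B = (-53, -185, 19.1), Pick A→Pick C = (-131, -259, -28.2).
Normal n = (Pick A→Pick B) × (Pick A→Pick C) = (10163.9, -3996.7, -10508).
So ∂z/∂x = −n_x/n_z = 0.96725 and ∂z/∂y = −n_y/n_z = −0.38035.
Intercept c from Pick A: 994.6 − 670.31 + 150.62 = 474.91.
At (752, 374): z = 727.4 − 142.3 + 474.91 = 1060.0 m.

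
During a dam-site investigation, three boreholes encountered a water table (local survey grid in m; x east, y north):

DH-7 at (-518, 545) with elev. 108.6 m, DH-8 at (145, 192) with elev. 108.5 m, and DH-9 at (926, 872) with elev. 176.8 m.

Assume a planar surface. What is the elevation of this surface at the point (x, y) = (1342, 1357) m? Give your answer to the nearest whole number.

Two edge vectors: DH-7→DH-8 = (663, -353, -0.1), DH-7→DH-9 = (1444, 327, 68.2).
Normal n = (DH-7→DH-8) × (DH-7→DH-9) = (-24041.9, -45361, 726533).
So ∂z/∂x = −n_x/n_z = 0.03309 and ∂z/∂y = −n_y/n_z = 0.06243.
Intercept c from DH-7: 108.6 + 17.14 − 34.03 = 91.71.
At (1342, 1357): z = 44.4 + 84.7 + 91.71 = 220.8 m.

221 m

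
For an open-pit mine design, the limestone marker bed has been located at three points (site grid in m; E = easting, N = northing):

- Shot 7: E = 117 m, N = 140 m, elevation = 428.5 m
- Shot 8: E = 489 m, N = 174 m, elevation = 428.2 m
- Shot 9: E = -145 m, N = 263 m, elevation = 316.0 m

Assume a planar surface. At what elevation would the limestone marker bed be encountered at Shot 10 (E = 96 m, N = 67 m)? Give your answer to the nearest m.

Let the plane be z = a·E + b·N + c.
Shot 8−Shot 7: 372a + 34b = −0.3;  Shot 9−Shot 7: −262a + 123b = −112.5.
Solving gives a = 0.06930, b = −0.76702.
Then c = 428.5 − a·117 − b·140 = 527.78.
At (96, 67): z = 6.7 − 51.4 + 527.78 = 483.0 m.

483 m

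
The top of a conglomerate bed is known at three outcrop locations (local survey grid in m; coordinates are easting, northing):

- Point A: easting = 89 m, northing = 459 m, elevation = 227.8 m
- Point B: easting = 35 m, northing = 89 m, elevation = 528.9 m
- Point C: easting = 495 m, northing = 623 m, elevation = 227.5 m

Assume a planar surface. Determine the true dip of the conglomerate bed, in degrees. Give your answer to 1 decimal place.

Two edge vectors: Point A→Point B = (-54, -370, 301.1), Point A→Point C = (406, 164, -0.3).
Normal n = (Point A→Point B) × (Point A→Point C) = (-49269.4, 122230.4, 141364).
So ∂z/∂easting = −n_x/n_z = 0.34853 and ∂z/∂northing = −n_y/n_z = −0.86465.
Gradient magnitude |∇z| = √(a² + b²) = √(0.12147 + 0.74762) = 0.93225.
True dip = arctan(0.93225) = 43.0°, dipping toward NNW (azimuth ≈ 338°).

43.0°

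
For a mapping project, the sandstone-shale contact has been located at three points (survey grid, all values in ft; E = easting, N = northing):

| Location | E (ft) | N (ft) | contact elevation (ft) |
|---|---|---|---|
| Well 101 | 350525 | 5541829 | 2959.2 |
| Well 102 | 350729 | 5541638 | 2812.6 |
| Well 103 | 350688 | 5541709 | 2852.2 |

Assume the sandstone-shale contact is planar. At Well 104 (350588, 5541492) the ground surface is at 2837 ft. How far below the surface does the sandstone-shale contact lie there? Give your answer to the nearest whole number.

Let the plane be z = a·E + b·N + c.
Well 102−Well 101: 204a − 191b = −146.6;  Well 103−Well 101: 163a − 120b = −107.
Solving gives a = −0.42762663, b = 0.31080715.
Then c = 2959.2 − a·350525 − b·5541829 = −1569587.08.
At (350588, 5541492): z_contact = −149920.8 + 1722335.4 − 1569587.08 = 2827.5 ft.
Depth below ground = 2837 − 2827.5 = 9 ft.

9 ft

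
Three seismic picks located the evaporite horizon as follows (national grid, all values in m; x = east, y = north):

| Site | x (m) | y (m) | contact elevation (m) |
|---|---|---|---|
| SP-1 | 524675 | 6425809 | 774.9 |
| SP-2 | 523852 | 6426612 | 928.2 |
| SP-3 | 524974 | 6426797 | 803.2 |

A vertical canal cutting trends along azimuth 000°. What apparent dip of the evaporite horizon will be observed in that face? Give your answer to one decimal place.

Two edge vectors: SP-1→SP-2 = (-823, 803, 153.3), SP-1→SP-3 = (299, 988, 28.3).
Normal n = (SP-1→SP-2) × (SP-1→SP-3) = (-128735.5, 69127.6, -1053221).
So ∂z/∂x = −n_x/n_z = −0.12223 and ∂z/∂y = −n_y/n_z = 0.06563.
Unit vector along 000° is (sin 0°, cos 0°) = (0.0000, 1.0000).
Slope in that direction = a·(0.0000) + b·(1.0000) = 0.06563.
Apparent dip = arctan|0.06563| = 3.8° (true dip is 7.9°, so apparent ≤ true as expected).

3.8°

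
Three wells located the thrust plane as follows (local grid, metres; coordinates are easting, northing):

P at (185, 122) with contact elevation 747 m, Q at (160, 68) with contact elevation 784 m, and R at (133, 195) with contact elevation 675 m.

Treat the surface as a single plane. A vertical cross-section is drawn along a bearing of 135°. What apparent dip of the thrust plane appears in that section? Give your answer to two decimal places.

36.85°

Let the plane be z = a·easting + b·northing + c.
Q−P: −25a − 54b = 37;  R−P: −52a + 73b = −72.
Solving gives a = 0.25621, b = −0.80380.
Unit vector along 135° is (sin 135°, cos 135°) = (0.7071, -0.7071).
Slope in that direction = a·(0.7071) + b·(-0.7071) = 0.74954.
Apparent dip = arctan|0.74954| = 36.85° (true dip is 40.2°, so apparent ≤ true as expected).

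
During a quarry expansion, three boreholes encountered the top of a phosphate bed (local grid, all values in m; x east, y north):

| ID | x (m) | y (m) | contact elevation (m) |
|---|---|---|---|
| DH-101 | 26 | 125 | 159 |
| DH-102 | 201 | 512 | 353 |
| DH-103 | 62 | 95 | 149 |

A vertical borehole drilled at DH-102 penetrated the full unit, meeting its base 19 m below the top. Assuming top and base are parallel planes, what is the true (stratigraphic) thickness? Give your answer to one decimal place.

17.2 m

Let the plane be z = a·x + b·y + c.
DH-102−DH-101: 175a + 387b = 194;  DH-103−DH-101: 36a − 30b = −10.
Solving gives a = 0.10166, b = 0.45532.
|∇z| = √(a²+b²) = 0.46653, so dip δ = arctan(0.46653) = 25.01°.
True thickness = vertical thickness × cos δ = 19 × cos 25.01° = 17.2 m.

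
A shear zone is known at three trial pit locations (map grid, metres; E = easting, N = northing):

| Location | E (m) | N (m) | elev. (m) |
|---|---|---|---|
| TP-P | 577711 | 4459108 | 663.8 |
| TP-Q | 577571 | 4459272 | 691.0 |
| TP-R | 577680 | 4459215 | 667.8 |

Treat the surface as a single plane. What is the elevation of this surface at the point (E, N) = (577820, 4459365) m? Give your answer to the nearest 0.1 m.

Let the plane be z = a·E + b·N + c.
TP-Q−TP-P: −140a + 164b = 27.2;  TP-R−TP-P: −31a + 107b = 4.
Solving gives a = −0.227809216, b = −0.028617623.
Then c = 663.8 − a·577711 − b·4459108 = 259880.76.
At (577820, 4459365): z = −131632.7 − 127616.4 + 259880.76 = 631.6 m.

631.6 m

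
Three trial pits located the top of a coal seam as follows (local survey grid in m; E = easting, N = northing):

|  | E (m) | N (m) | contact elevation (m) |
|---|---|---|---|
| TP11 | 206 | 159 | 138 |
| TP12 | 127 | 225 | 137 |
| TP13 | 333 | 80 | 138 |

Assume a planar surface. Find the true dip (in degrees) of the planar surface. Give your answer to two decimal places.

Let the plane be z = a·E + b·N + c.
TP12−TP11: −79a + 66b = −1;  TP13−TP11: 127a − 79b = 0.
Solving gives a = −0.03690, b = −0.05932.
Gradient magnitude |∇z| = √(a² + b²) = √(0.00136 + 0.00352) = 0.06986.
True dip = arctan(0.06986) = 4.00°, dipping toward NNE (azimuth ≈ 032°).

4.00°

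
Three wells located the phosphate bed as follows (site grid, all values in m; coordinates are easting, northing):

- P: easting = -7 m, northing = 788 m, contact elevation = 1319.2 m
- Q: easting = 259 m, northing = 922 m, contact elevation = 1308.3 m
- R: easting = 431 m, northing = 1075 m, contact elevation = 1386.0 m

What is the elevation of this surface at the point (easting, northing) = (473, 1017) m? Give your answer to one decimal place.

1283.2 m

Two edge vectors: P→Q = (266, 134, -10.9), P→R = (438, 287, 66.8).
Normal n = (P→Q) × (P→R) = (12079.5, -22543, 17650).
So ∂z/∂easting = −n_x/n_z = −0.684391 and ∂z/∂northing = −n_y/n_z = 1.277224.
Intercept c from P: 1319.2 − 4.79 − 1006.45 = 307.96.
At (473, 1017): z = −323.7 + 1298.9 + 307.96 = 1283.2 m.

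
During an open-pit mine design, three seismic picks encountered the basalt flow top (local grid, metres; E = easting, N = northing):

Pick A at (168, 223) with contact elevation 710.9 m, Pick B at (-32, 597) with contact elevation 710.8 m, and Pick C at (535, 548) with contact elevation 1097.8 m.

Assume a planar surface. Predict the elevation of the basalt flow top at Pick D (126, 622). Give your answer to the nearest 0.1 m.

Let the plane be z = a·E + b·N + c.
Pick B−Pick A: −200a + 374b = −0.1;  Pick C−Pick A: 367a + 325b = 386.9.
Solving gives a = 0.71559, b = 0.38240.
Then c = 710.9 − a·168 − b·223 = 505.41.
At (126, 622): z = 90.2 + 237.9 + 505.41 = 833.4 m.

833.4 m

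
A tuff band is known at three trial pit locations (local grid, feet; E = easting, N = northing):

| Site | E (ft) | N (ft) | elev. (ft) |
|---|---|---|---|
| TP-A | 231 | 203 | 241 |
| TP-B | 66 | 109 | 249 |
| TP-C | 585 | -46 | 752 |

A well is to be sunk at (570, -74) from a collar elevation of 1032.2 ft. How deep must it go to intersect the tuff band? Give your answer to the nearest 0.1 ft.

Two edge vectors: TP-A→TP-B = (-165, -94, 8), TP-A→TP-C = (354, -249, 511).
Normal n = (TP-A→TP-B) × (TP-A→TP-C) = (-46042, 87147, 74361).
So ∂z/∂E = −n_x/n_z = 0.61917 and ∂z/∂N = −n_y/n_z = −1.17194.
Intercept c from TP-A: 241 − 143.03 + 237.90 = 335.88.
At (570, -74): z_contact = 352.93 + 86.72 + 335.88 = 775.53 ft.
Depth below ground = 1032.2 − 775.53 = 256.7 ft.

256.7 ft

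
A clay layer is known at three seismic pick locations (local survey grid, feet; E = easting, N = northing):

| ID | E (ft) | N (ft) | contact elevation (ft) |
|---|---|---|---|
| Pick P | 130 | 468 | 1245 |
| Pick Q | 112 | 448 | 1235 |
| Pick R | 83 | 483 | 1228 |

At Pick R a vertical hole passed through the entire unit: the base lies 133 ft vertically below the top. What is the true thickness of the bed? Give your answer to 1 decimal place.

Two edge vectors: Pick P→Pick Q = (-18, -20, -10), Pick P→Pick R = (-47, 15, -17).
Normal n = (Pick P→Pick Q) × (Pick P→Pick R) = (490, 164, -1210).
So ∂z/∂E = −n_x/n_z = 0.40496 and ∂z/∂N = −n_y/n_z = 0.13554.
|∇z| = √(a²+b²) = 0.42704, so dip δ = arctan(0.42704) = 23.12°.
True thickness = vertical thickness × cos δ = 133 × cos 23.12° = 122.3 ft.

122.3 ft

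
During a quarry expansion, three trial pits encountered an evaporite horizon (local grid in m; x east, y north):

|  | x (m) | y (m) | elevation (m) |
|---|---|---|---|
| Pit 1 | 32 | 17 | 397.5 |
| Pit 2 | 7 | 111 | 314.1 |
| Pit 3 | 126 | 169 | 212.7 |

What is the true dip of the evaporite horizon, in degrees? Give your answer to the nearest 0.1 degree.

Two edge vectors: Pit 1→Pit 2 = (-25, 94, -83.4), Pit 1→Pit 3 = (94, 152, -184.8).
Normal n = (Pit 1→Pit 2) × (Pit 1→Pit 3) = (-4694.4, -12459.6, -12636).
So ∂z/∂x = −n_x/n_z = −0.37151 and ∂z/∂y = −n_y/n_z = −0.98604.
Gradient magnitude |∇z| = √(a² + b²) = √(0.13802 + 0.97227) = 1.05371.
True dip = arctan(1.05371) = 46.5°, dipping toward NNE (azimuth ≈ 021°).

46.5°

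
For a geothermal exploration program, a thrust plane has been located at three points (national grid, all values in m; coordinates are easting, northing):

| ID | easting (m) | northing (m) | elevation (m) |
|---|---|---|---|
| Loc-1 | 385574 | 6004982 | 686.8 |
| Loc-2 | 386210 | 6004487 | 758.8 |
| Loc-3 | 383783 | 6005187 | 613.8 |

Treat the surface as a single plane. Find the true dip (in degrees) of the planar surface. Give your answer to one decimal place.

Let the plane be z = a·easting + b·northing + c.
Loc-2−Loc-1: 636a − 495b = 72;  Loc-3−Loc-1: −1791a + 205b = −73.
Solving gives a = 0.02827, b = −0.10913.
Gradient magnitude |∇z| = √(a² + b²) = √(0.00080 + 0.01191) = 0.11274.
True dip = arctan(0.11274) = 6.4°, dipping toward NNW (azimuth ≈ 345°).

6.4°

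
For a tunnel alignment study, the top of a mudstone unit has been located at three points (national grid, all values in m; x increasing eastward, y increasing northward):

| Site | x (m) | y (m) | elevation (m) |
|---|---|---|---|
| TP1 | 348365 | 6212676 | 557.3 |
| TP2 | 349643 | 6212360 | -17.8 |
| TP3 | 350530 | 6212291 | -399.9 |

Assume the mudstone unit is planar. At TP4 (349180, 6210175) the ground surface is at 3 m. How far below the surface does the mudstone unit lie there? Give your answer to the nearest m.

Let the plane be z = a·x + b·y + c.
TP2−TP1: 1278a − 316b = −575.1;  TP3−TP1: 2165a − 385b = −957.2.
Solving gives a = −0.42195461, b = 0.11342408.
Then c = 557.3 − a·348365 − b·6212676 = −557115.54.
At (349180, 6210175): z_contact = −147338.1 + 704383.4 − 557115.54 = -70.3 m.
Depth below ground = 3 − (-70.3) = 73 m.

73 m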